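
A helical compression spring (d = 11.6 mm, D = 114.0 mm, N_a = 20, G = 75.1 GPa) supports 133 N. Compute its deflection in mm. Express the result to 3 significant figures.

23.2 mm

k = Gd⁴/(8D³N_a) = (75.1×10³)(11.6⁴)/(8·114.0³·20) = 5.7364 N/mm
δ = F/k = 133 / 5.7364 = 23.185 mm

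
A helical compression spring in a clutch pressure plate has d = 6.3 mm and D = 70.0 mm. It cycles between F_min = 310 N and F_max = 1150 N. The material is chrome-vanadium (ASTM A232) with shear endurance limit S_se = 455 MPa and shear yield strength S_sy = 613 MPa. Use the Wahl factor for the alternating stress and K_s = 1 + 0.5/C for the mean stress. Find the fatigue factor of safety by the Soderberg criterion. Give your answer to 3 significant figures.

0.613

C = D/d = 70.0/6.3 = 11.1111; K_W = (4C−1)/(4C−4)+0.615/C = 1.1295; K_s = 1+0.5/C = 1.0450
F_a = (F_max−F_min)/2 = 420 N; F_m = (F_max+F_min)/2 = 730 N
τ_a = K_W·8F_aD/(πd³) = 1.1295 × 299.41 = 338.19 MPa
τ_m = K_s·8F_mD/(πd³) = 1.0450 × 520.4 = 543.82 MPa
Soderberg: 1/n_f = τ_a/S_se + τ_m/S_sy = 338.19/455 + 543.82/613 = 0.74328 + 0.88715 = 1.6304
n_f = 1/1.6304 = 0.6133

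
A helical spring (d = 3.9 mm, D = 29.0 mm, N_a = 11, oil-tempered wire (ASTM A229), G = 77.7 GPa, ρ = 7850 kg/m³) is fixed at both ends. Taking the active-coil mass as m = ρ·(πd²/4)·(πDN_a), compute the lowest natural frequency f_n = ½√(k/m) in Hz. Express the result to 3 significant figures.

k = Gd⁴/(8D³N_a) = (77.7×10³)(3.9⁴)/(8·29.0³·11) = 8.3753 N/mm = 8375.3 N/m
Wire length L = πDN_a = π·29.0·11 = 1002.2 mm
m = ρ·(πd²/4)·L = 7850 × 11.946×10⁻⁶ m² × 1.0022 m = 0.093979 kg
f_n = ½√(k/m) = 0.5·√(8375.3/0.093979) = 0.5·√(89120) = 149.26 Hz

149 Hz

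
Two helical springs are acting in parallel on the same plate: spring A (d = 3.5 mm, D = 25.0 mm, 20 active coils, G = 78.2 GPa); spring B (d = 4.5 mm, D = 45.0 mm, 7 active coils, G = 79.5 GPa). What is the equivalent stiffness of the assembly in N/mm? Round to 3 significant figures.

k_A = Gd⁴/(8D³N_a) = (78.2×10³)(3.5⁴)/(8·25.0³·20) = 4.694 N/mm
k_B = Gd⁴/(8D³N_a) = (79.5×10³)(4.5⁴)/(8·45.0³·7) = 6.3884 N/mm
Parallel: k_eq = 4.694 + 6.3884 = 11.082 N/mm

11.1 N/mm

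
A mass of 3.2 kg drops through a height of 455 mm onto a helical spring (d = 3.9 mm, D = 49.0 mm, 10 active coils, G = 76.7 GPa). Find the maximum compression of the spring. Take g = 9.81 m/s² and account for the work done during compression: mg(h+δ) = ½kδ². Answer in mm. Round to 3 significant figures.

k = Gd⁴/(8D³N_a) = (76.7×10³)(3.9⁴)/(8·49.0³·10) = 1.8853 N/mm
W = mg = 3.2 × 9.81 = 31.392 N
½kδ² − Wδ − Wh = 0 → δ = (W + √(W² + 2kWh))/k
δ = (31.392 + √(985.46 + 53856.2))/1.8853 = (31.392 + 234.18)/1.8853 = 140.87 mm

141 mm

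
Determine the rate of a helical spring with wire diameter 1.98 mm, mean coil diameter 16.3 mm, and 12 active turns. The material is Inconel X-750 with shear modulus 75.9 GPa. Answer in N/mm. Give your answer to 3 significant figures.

k = Gd⁴/(8D³N_a) = (75.9×10³ × 1.98⁴) / (8 × 16.3³ × 12)
  = 1.16655e+06 / 415752 = 2.8059 N/mm

2.81 N/mm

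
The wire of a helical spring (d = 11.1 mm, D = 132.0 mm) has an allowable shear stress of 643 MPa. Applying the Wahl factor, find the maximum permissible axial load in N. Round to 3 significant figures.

C = D/d = 132.0/11.1 = 11.8919
K_W = (4C−1)/(4C−4) + 0.615/C = 46.568/43.568 + 0.0517 = 1.1206
τ_max = K·8FD/(πd³) → F_max = τ_allow·πd³/(8DK)
F_max = 643·π·11.1³/(8·132.0·1.1206) = 2.7627e+06/1183.3 = 2334.7 N

2330 N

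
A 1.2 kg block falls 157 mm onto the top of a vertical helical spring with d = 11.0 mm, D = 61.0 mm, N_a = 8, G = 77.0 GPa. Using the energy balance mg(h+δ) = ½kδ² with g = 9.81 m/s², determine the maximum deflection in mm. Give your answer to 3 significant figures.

k = Gd⁴/(8D³N_a) = (77.0×10³)(11.0⁴)/(8·61.0³·8) = 77.605 N/mm
W = mg = 1.2 × 9.81 = 11.772 N
½kδ² − Wδ − Wh = 0 → δ = (W + √(W² + 2kWh))/k
δ = (11.772 + √(138.58 + 286861))/77.605 = (11.772 + 535.72)/77.605 = 7.0549 mm

7.05 mm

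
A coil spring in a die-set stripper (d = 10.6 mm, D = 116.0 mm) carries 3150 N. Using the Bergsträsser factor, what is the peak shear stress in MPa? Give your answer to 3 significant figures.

Spring index C = D/d = 116.0/10.6 = 10.9434
K_B = (4C+2)/(4C−3) = 45.774/40.774 = 1.1226
τ₀ = 8FD/(πd³) = 8·3150·116.0/(π·10.6³) = 2.9232e+06/3741.7 = 781.25 MPa
τ_max = K·τ₀ = 1.1226 × 781.25 = 877.06 MPa

877 MPa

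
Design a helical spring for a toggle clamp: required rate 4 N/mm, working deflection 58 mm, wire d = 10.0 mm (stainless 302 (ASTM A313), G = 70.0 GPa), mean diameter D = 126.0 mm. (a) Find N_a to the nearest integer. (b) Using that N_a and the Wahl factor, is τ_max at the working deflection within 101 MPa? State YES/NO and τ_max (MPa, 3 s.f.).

(a) 11 coils; (b) YES, τ_max = 82.4 MPa

N_a = Gd⁴/(8D³k) = (70.0×10³)(10.0⁴)/(8·126.0³·4) = 10.94 → N_a = 11
Actual rate k = Gd⁴/(8D³·11) = 3.9765 N/mm
Working load F = kδ = 3.9765·58 = 230.64 N
C = 126.0/10.0 = 12.6000; K_W = (4C−1)/(4C−4)+0.615/C = 1.1135
τ_max = K_W·8FD/(πd³) = 1.1135·74.002 = 82.398 MPa
τ_max ≤ 101 MPa → acceptable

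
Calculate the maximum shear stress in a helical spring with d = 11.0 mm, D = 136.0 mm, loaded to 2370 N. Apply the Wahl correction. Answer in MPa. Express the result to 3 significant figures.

Spring index C = D/d = 136.0/11.0 = 12.3636
K_W = (4C−1)/(4C−4) + 0.615/C = 48.455/45.455 + 0.0497 = 1.1157
τ₀ = 8FD/(πd³) = 8·2370·136.0/(π·11.0³) = 2.57856e+06/4181.5 = 616.67 MPa
τ_max = K·τ₀ = 1.1157 × 616.67 = 688.04 MPa

688 MPa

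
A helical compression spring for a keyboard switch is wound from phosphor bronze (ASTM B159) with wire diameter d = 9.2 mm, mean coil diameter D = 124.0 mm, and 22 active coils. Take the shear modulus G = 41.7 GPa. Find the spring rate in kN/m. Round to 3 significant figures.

0.890 kN/m

k = Gd⁴/(8D³N_a) = (41.7×10³ × 9.2⁴) / (8 × 124.0³ × 22)
  = 2.98736e+08 / 3.35566e+08 = 0.89025 N/mm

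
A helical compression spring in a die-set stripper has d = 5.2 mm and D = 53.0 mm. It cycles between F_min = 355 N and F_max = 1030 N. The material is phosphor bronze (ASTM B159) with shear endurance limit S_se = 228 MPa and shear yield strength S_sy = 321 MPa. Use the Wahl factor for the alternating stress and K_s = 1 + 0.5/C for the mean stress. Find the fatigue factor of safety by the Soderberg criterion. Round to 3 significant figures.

C = D/d = 53.0/5.2 = 10.1923; K_W = (4C−1)/(4C−4)+0.615/C = 1.1419; K_s = 1+0.5/C = 1.0491
F_a = (F_max−F_min)/2 = 337.5 N; F_m = (F_max+F_min)/2 = 692.5 N
τ_a = K_W·8F_aD/(πd³) = 1.1419 × 323.95 = 369.93 MPa
τ_m = K_s·8F_mD/(πd³) = 1.0491 × 664.7 = 697.31 MPa
Soderberg: 1/n_f = τ_a/S_se + τ_m/S_sy = 369.93/228 + 697.31/321 = 1.62250 + 2.17230 = 3.7948
n_f = 1/3.7948 = 0.2635

0.264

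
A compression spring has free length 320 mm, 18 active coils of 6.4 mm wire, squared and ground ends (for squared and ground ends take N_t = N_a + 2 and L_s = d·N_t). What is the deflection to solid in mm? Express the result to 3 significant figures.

N_t = 20; L_s = 6.4·20 = 128 mm
δ_solid = L₀ − L_s = 320 − 128 = 192 mm

192 mm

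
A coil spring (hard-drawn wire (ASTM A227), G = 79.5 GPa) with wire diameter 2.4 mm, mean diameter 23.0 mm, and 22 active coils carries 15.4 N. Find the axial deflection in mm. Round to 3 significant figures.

12.5 mm

k = Gd⁴/(8D³N_a) = (79.5×10³)(2.4⁴)/(8·23.0³·22) = 1.2317 N/mm
δ = F/k = 15.4 / 1.2317 = 12.503 mm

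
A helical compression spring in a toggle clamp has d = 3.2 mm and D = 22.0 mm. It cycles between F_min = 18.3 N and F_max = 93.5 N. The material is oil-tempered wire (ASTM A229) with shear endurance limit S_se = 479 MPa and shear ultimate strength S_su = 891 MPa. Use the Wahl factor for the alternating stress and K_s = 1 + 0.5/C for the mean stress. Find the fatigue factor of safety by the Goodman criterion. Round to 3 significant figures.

3.59

C = D/d = 22.0/3.2 = 6.8750; K_W = (4C−1)/(4C−4)+0.615/C = 1.2171; K_s = 1+0.5/C = 1.0727
F_a = (F_max−F_min)/2 = 37.6 N; F_m = (F_max+F_min)/2 = 55.9 N
τ_a = K_W·8F_aD/(πd³) = 1.2171 × 64.284 = 78.241 MPa
τ_m = K_s·8F_mD/(πd³) = 1.0727 × 95.571 = 102.52 MPa
Goodman: 1/n_f = τ_a/S_se + τ_m/S_su = 78.241/479 + 102.52/891 = 0.16334 + 0.11506 = 0.2784
n_f = 1/0.2784 = 3.592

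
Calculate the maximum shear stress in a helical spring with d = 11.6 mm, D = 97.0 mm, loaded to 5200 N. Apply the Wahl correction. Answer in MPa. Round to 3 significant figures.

Spring index C = D/d = 97.0/11.6 = 8.3621
K_W = (4C−1)/(4C−4) + 0.615/C = 32.448/29.448 + 0.0735 = 1.1754
τ₀ = 8FD/(πd³) = 8·5200·97.0/(π·11.6³) = 4.0352e+06/4903.7 = 822.89 MPa
τ_max = K·τ₀ = 1.1754 × 822.89 = 967.24 MPa

967 MPa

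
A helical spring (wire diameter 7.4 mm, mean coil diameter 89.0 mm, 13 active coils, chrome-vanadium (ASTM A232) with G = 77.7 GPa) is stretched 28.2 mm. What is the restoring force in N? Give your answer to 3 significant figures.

k = Gd⁴/(8D³N_a) = (77.7×10³)(7.4⁴)/(8·89.0³·13) = 3.1779 N/mm
F = k·δ = 3.1779 × 28.2 = 89.618 N

89.6 N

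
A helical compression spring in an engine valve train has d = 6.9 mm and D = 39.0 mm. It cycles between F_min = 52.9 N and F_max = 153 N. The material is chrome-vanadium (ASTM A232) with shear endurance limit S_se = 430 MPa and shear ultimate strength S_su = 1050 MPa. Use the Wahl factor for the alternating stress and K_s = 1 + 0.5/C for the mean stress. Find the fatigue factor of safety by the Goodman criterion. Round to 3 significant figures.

13.0

C = D/d = 39.0/6.9 = 5.6522; K_W = (4C−1)/(4C−4)+0.615/C = 1.2700; K_s = 1+0.5/C = 1.0885
F_a = (F_max−F_min)/2 = 50.05 N; F_m = (F_max+F_min)/2 = 102.95 N
τ_a = K_W·8F_aD/(πd³) = 1.2700 × 15.131 = 19.216 MPa
τ_m = K_s·8F_mD/(πd³) = 1.0885 × 31.123 = 33.876 MPa
Goodman: 1/n_f = τ_a/S_se + τ_m/S_su = 19.216/430 + 33.876/1050 = 0.04469 + 0.03226 = 0.076953
n_f = 1/0.076953 = 13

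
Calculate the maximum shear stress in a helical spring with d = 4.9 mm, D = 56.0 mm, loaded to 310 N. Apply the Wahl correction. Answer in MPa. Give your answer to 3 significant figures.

Spring index C = D/d = 56.0/4.9 = 11.4286
K_W = (4C−1)/(4C−4) + 0.615/C = 44.714/41.714 + 0.0538 = 1.1257
τ₀ = 8FD/(πd³) = 8·310·56.0/(π·4.9³) = 138880/369.61 = 375.75 MPa
τ_max = K·τ₀ = 1.1257 × 375.75 = 423 MPa

423 MPa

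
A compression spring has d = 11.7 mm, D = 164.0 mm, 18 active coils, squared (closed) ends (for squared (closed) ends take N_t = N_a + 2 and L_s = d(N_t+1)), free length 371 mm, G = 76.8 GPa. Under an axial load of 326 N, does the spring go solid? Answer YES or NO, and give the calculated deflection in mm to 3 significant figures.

YES, δ = 144 mm

k = Gd⁴/(8D³N_a) = (76.8×10³)(11.7⁴)/(8·164.0³·18) = 2.2657 N/mm
N_t = 20; L_s = 11.7·21 = 245.7 mm; δ_solid = L₀ − L_s = 371 − 245.7 = 125.3 mm
δ = F/k = 326/2.2657 = 143.88 mm
δ ≥ δ_solid → spring goes solid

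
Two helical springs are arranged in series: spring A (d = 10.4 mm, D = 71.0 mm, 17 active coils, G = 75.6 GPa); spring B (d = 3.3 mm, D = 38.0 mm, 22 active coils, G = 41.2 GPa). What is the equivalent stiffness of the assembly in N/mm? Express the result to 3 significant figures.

0.492 N/mm

k_A = Gd⁴/(8D³N_a) = (75.6×10³)(10.4⁴)/(8·71.0³·17) = 18.169 N/mm
k_B = Gd⁴/(8D³N_a) = (41.2×10³)(3.3⁴)/(8·38.0³·22) = 0.50593 N/mm
Series: 1/k_eq = 1/18.169 + 1/0.50593 = 2.0316; k_eq = 0.49222 N/mm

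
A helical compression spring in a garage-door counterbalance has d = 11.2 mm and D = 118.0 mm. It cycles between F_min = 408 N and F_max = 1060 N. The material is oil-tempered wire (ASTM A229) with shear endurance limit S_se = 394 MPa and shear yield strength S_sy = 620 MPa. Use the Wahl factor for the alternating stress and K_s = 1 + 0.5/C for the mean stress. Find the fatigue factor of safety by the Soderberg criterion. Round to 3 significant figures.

C = D/d = 118.0/11.2 = 10.5357; K_W = (4C−1)/(4C−4)+0.615/C = 1.1370; K_s = 1+0.5/C = 1.0475
F_a = (F_max−F_min)/2 = 326 N; F_m = (F_max+F_min)/2 = 734 N
τ_a = K_W·8F_aD/(πd³) = 1.1370 × 69.725 = 79.279 MPa
τ_m = K_s·8F_mD/(πd³) = 1.0475 × 156.99 = 164.44 MPa
Soderberg: 1/n_f = τ_a/S_se + τ_m/S_sy = 79.279/394 + 164.44/620 = 0.20121 + 0.26522 = 0.46644
n_f = 1/0.46644 = 2.144

2.14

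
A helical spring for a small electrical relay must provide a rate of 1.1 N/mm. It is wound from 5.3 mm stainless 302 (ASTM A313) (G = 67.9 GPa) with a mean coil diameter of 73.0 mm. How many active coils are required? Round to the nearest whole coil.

16

N_a = Gd⁴/(8D³k) = (67.9×10³ × 5.3⁴)/(8 × 73.0³ × 1.1)
    = 5.35764e+07 / 3.42335e+06 = 15.65 → 16 coils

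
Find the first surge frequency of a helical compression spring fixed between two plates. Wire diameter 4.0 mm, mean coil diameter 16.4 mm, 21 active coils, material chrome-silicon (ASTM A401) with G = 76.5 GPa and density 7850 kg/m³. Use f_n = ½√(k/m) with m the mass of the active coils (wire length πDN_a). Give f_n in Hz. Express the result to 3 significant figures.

249 Hz

k = Gd⁴/(8D³N_a) = (76.5×10³)(4.0⁴)/(8·16.4³·21) = 26.428 N/mm = 26428 N/m
Wire length L = πDN_a = π·16.4·21 = 1082 mm
m = ρ·(πd²/4)·L = 7850 × 12.566×10⁻⁶ m² × 1.082 m = 0.10673 kg
f_n = ½√(k/m) = 0.5·√(26428/0.10673) = 0.5·√(2.4761e+05) = 248.8 Hz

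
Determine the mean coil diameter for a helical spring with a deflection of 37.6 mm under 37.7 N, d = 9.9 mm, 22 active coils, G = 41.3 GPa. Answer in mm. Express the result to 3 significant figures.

131 mm

Required rate k = F/δ = 37.7/37.6 = 1.0027 N/mm
D = (Gd⁴/(8N_a·k))^(1/3) = (41.3×10³·9.9⁴/(8·22·1.0027))^(1/3)
  = (2.24815e+06)^(1/3) = 131.0011 mm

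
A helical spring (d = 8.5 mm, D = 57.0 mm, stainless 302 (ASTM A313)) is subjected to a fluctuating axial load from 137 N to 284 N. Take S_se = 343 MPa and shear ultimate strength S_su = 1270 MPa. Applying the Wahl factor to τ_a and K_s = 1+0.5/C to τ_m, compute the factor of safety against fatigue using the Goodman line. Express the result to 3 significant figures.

9.61

C = D/d = 57.0/8.5 = 6.7059; K_W = (4C−1)/(4C−4)+0.615/C = 1.2232; K_s = 1+0.5/C = 1.0746
F_a = (F_max−F_min)/2 = 73.5 N; F_m = (F_max+F_min)/2 = 210.5 N
τ_a = K_W·8F_aD/(πd³) = 1.2232 × 17.372 = 21.248 MPa
τ_m = K_s·8F_mD/(πd³) = 1.0746 × 49.752 = 53.462 MPa
Goodman: 1/n_f = τ_a/S_se + τ_m/S_su = 21.248/343 + 53.462/1270 = 0.06195 + 0.04210 = 0.10404
n_f = 1/0.10404 = 9.611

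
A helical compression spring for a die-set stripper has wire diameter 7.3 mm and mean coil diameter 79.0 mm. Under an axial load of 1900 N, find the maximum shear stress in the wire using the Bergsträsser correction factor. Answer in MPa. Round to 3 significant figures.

1100 MPa

Spring index C = D/d = 79.0/7.3 = 10.8219
K_B = (4C+2)/(4C−3) = 45.288/40.288 = 1.1241
τ₀ = 8FD/(πd³) = 8·1900·79.0/(π·7.3³) = 1.2008e+06/1222.1 = 982.54 MPa
τ_max = K·τ₀ = 1.1241 × 982.54 = 1104.5 MPa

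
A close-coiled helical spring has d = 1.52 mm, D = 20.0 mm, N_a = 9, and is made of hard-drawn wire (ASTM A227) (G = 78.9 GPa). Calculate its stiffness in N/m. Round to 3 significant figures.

k = Gd⁴/(8D³N_a) = (78.9×10³ × 1.52⁴) / (8 × 20.0³ × 9)
  = 421164 / 576000 = 0.73119 N/mm = 731.19 N/m

731 N/m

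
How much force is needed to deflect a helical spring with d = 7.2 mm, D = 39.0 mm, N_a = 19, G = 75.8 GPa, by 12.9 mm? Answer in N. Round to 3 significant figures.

291 N

k = Gd⁴/(8D³N_a) = (75.8×10³)(7.2⁴)/(8·39.0³·19) = 22.592 N/mm
F = k·δ = 22.592 × 12.9 = 291.44 N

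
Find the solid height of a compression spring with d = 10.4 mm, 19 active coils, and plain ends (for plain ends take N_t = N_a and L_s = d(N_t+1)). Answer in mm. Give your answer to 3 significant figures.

208 mm

plain ends: N_t = N_a = 19
L_s = d·(N_t+1) = 10.4 × 20 = 208 mm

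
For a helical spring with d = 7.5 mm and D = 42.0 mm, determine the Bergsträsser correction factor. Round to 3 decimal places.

C = D/d = 42.0/7.5 = 5.6000
K_B = (4C+2)/(4C−3) = 24.400/19.400 = 1.2577

1.258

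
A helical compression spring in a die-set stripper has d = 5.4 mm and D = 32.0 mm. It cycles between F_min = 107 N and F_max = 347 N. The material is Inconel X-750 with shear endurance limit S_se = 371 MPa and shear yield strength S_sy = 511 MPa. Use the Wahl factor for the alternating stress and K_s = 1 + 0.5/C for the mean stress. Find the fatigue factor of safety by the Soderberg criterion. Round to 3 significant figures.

2.18

C = D/d = 32.0/5.4 = 5.9259; K_W = (4C−1)/(4C−4)+0.615/C = 1.2560; K_s = 1+0.5/C = 1.0844
F_a = (F_max−F_min)/2 = 120 N; F_m = (F_max+F_min)/2 = 227 N
τ_a = K_W·8F_aD/(πd³) = 1.2560 × 62.1 = 78 MPa
τ_m = K_s·8F_mD/(πd³) = 1.0844 × 117.47 = 127.38 MPa
Soderberg: 1/n_f = τ_a/S_se + τ_m/S_sy = 78/371 + 127.38/511 = 0.21024 + 0.24928 = 0.45952
n_f = 1/0.45952 = 2.176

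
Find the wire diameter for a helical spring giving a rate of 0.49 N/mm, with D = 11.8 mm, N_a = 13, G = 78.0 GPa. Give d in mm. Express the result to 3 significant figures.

d = (8D³N_a·k / G)^(1/4) = (8·11.8³·13·0.49 / (78.0×10³))^0.25
  = (1.0734)^0.25 = 1.0179 mm

1.02 mm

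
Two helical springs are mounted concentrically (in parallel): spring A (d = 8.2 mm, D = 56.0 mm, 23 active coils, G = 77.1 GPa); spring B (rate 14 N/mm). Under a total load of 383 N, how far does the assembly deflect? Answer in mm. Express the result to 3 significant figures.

15.5 mm

k_A = Gd⁴/(8D³N_a) = (77.1×10³)(8.2⁴)/(8·56.0³·23) = 10.788 N/mm
Parallel: k_eq = 10.788 + 14 = 24.788 N/mm
δ = F/k_eq = 383/24.788 = 15.451 mm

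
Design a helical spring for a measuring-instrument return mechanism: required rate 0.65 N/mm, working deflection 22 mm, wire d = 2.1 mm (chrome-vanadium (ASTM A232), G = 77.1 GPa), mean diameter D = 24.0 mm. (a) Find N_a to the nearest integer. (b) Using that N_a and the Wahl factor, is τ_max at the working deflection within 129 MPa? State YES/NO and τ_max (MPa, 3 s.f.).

(a) 21 coils; (b) YES, τ_max = 106 MPa

N_a = Gd⁴/(8D³k) = (77.1×10³)(2.1⁴)/(8·24.0³·0.65) = 20.86 → N_a = 21
Actual rate k = Gd⁴/(8D³·21) = 0.64564 N/mm
Working load F = kδ = 0.64564·22 = 14.204 N
C = 24.0/2.1 = 11.4286; K_W = (4C−1)/(4C−4)+0.615/C = 1.1257
τ_max = K_W·8FD/(πd³) = 1.1257·93.736 = 105.52 MPa
τ_max ≤ 129 MPa → acceptable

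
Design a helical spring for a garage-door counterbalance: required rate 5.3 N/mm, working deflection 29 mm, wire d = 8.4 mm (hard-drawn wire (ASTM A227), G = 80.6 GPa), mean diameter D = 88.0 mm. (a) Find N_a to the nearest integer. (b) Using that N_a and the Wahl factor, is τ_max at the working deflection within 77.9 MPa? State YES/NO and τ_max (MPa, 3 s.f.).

(a) 14 coils; (b) YES, τ_max = 65.6 MPa

N_a = Gd⁴/(8D³k) = (80.6×10³)(8.4⁴)/(8·88.0³·5.3) = 13.89 → N_a = 14
Actual rate k = Gd⁴/(8D³·14) = 5.2576 N/mm
Working load F = kδ = 5.2576·29 = 152.47 N
C = 88.0/8.4 = 10.4762; K_W = (4C−1)/(4C−4)+0.615/C = 1.1379
τ_max = K_W·8FD/(πd³) = 1.1379·57.646 = 65.593 MPa
τ_max ≤ 77.9 MPa → acceptable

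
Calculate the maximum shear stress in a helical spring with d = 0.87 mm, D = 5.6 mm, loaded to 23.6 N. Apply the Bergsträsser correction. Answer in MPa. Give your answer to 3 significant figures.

623 MPa

Spring index C = D/d = 5.6/0.87 = 6.4368
K_B = (4C+2)/(4C−3) = 27.747/22.747 = 1.2198
τ₀ = 8FD/(πd³) = 8·23.6·5.6/(π·0.87³) = 1057.28/2.0687 = 511.07 MPa
τ_max = K·τ₀ = 1.2198 × 511.07 = 623.41 MPa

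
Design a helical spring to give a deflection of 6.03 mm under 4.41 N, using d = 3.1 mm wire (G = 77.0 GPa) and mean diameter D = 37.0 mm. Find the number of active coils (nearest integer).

Required rate k = F/δ = 4.41/6.03 = 0.73134 N/mm
N_a = Gd⁴/(8D³k) = (77.0×10³ × 3.1⁴)/(8 × 37.0³ × 0.73134)
    = 7.11111e+06 / 296358 = 24 → 24 coils

24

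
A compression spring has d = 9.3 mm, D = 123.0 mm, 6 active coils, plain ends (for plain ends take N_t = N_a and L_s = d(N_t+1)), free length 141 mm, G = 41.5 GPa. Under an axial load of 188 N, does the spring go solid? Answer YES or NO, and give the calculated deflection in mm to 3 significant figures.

k = Gd⁴/(8D³N_a) = (41.5×10³)(9.3⁴)/(8·123.0³·6) = 3.4755 N/mm
N_t = 6; L_s = 9.3·7 = 65.1 mm; δ_solid = L₀ − L_s = 141 − 65.1 = 75.9 mm
δ = F/k = 188/3.4755 = 54.092 mm
δ < δ_solid → spring does not go solid

NO, δ = 54.1 mm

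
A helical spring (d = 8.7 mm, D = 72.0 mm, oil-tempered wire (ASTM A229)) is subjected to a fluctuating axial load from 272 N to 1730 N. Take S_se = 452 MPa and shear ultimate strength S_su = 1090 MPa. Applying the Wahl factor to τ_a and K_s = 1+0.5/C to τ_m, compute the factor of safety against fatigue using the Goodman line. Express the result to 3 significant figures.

C = D/d = 72.0/8.7 = 8.2759; K_W = (4C−1)/(4C−4)+0.615/C = 1.1774; K_s = 1+0.5/C = 1.0604
F_a = (F_max−F_min)/2 = 729 N; F_m = (F_max+F_min)/2 = 1001 N
τ_a = K_W·8F_aD/(πd³) = 1.1774 × 202.97 = 238.98 MPa
τ_m = K_s·8F_mD/(πd³) = 1.0604 × 278.71 = 295.55 MPa
Goodman: 1/n_f = τ_a/S_se + τ_m/S_su = 238.98/452 + 295.55/1090 = 0.52872 + 0.27114 = 0.79986
n_f = 1/0.79986 = 1.25

1.25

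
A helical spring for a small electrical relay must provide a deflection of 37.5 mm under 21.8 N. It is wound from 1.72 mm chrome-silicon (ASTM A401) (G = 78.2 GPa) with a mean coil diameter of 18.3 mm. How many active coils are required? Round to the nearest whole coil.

Required rate k = F/δ = 21.8/37.5 = 0.58133 N/mm
N_a = Gd⁴/(8D³k) = (78.2×10³ × 1.72⁴)/(8 × 18.3³ × 0.58133)
    = 684417 / 28501.6 = 24.01 → 24 coils

24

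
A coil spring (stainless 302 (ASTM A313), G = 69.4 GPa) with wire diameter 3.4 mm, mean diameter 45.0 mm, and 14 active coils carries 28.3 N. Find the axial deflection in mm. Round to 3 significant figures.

31.1 mm

k = Gd⁴/(8D³N_a) = (69.4×10³)(3.4⁴)/(8·45.0³·14) = 0.9087 N/mm
δ = F/k = 28.3 / 0.9087 = 31.143 mm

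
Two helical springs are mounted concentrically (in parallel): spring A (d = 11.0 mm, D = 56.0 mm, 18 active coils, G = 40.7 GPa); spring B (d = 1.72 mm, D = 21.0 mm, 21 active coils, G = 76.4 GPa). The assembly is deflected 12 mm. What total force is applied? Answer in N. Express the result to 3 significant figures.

288 N

k_A = Gd⁴/(8D³N_a) = (40.7×10³)(11.0⁴)/(8·56.0³·18) = 23.563 N/mm
k_B = Gd⁴/(8D³N_a) = (76.4×10³)(1.72⁴)/(8·21.0³·21) = 0.42977 N/mm
Parallel: k_eq = 23.563 + 0.42977 = 23.993 N/mm
F = k_eq·δ = 23.993·12 = 287.92 N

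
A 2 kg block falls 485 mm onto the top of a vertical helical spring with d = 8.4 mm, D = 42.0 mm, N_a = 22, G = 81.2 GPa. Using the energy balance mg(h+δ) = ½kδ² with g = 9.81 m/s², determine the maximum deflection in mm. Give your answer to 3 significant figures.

25.4 mm

k = Gd⁴/(8D³N_a) = (81.2×10³)(8.4⁴)/(8·42.0³·22) = 31.004 N/mm
W = mg = 2 × 9.81 = 19.62 N
½kδ² − Wδ − Wh = 0 → δ = (W + √(W² + 2kWh))/k
δ = (19.62 + √(384.94 + 590043))/31.004 = (19.62 + 768.39)/31.004 = 25.417 mm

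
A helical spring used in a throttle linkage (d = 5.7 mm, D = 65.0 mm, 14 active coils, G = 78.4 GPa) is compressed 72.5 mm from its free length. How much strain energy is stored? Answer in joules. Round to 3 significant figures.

k = Gd⁴/(8D³N_a) = (78.4×10³)(5.7⁴)/(8·65.0³·14) = 2.6907 N/mm
U = ½kδ² = 0.5 × 2.6907 × 72.5² = 7071.4 N·mm = 7.0714 J

7.07 J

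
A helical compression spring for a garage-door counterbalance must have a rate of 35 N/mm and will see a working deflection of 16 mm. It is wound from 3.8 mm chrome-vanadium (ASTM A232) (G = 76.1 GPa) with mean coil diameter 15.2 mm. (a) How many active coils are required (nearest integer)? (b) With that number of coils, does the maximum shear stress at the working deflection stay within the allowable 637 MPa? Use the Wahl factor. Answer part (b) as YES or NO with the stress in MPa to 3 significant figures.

(a) 16 coils; (b) YES, τ_max = 559 MPa

N_a = Gd⁴/(8D³k) = (76.1×10³)(3.8⁴)/(8·15.2³·35) = 16.14 → N_a = 16
Actual rate k = Gd⁴/(8D³·16) = 35.3 N/mm
Working load F = kδ = 35.3·16 = 564.8 N
C = 15.2/3.8 = 4.0000; K_W = (4C−1)/(4C−4)+0.615/C = 1.4038
τ_max = K_W·8FD/(πd³) = 1.4038·398.41 = 559.27 MPa
τ_max ≤ 637 MPa → acceptable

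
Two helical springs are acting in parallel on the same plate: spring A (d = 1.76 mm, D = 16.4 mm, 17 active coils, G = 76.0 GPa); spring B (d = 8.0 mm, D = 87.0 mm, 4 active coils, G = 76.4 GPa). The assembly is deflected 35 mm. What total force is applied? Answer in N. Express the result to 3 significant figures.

562 N

k_A = Gd⁴/(8D³N_a) = (76.0×10³)(1.76⁴)/(8·16.4³·17) = 1.2156 N/mm
k_B = Gd⁴/(8D³N_a) = (76.4×10³)(8.0⁴)/(8·87.0³·4) = 14.851 N/mm
Parallel: k_eq = 1.2156 + 14.851 = 16.066 N/mm
F = k_eq·δ = 16.066·35 = 562.32 N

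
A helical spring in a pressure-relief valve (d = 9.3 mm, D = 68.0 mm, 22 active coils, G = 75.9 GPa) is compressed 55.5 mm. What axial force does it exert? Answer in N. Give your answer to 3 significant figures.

k = Gd⁴/(8D³N_a) = (75.9×10³)(9.3⁴)/(8·68.0³·22) = 10.26 N/mm
F = k·δ = 10.26 × 55.5 = 569.41 N

569 N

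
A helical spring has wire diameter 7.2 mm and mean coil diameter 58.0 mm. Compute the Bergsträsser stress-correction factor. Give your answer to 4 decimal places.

C = D/d = 58.0/7.2 = 8.0556
K_B = (4C+2)/(4C−3) = 34.222/29.222 = 1.1711

1.1711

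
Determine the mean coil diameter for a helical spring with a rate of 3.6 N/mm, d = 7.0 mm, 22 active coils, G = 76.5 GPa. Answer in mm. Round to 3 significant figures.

66.2 mm

D = (Gd⁴/(8N_a·k))^(1/3) = (76.5×10³·7.0⁴/(8·22·3.6))^(1/3)
  = (289893)^(1/3) = 66.1830 mm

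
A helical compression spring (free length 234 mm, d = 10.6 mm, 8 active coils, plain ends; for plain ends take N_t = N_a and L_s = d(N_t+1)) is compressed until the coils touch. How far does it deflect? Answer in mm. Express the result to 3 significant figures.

N_t = 8; L_s = 10.6·9 = 95.4 mm
δ_solid = L₀ − L_s = 234 − 95.4 = 138.6 mm

139 mm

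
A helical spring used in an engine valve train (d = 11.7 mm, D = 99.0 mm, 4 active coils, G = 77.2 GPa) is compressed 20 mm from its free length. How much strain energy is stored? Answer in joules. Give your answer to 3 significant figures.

k = Gd⁴/(8D³N_a) = (77.2×10³)(11.7⁴)/(8·99.0³·4) = 46.591 N/mm
U = ½kδ² = 0.5 × 46.591 × 20² = 9318.3 N·mm = 9.3183 J

9.32 J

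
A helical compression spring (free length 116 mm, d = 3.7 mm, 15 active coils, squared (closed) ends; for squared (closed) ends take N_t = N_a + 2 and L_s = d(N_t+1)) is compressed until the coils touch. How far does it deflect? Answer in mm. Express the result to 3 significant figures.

49.4 mm

N_t = 17; L_s = 3.7·18 = 66.6 mm
δ_solid = L₀ − L_s = 116 − 66.6 = 49.4 mm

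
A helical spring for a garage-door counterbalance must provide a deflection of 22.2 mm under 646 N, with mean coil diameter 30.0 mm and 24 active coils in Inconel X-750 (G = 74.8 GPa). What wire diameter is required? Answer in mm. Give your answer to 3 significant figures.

Required rate k = F/δ = 646/22.2 = 29.099 N/mm
d = (8D³N_a·k / G)^(1/4) = (8·30.0³·24·29.099 / (74.8×10³))^0.25
  = (2016.7)^0.25 = 6.7013 mm

6.70 mm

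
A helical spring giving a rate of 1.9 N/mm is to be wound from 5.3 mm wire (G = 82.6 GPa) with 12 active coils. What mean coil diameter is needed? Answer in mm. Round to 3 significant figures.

D = (Gd⁴/(8N_a·k))^(1/3) = (82.6×10³·5.3⁴/(8·12·1.9))^(1/3)
  = (357321)^(1/3) = 70.9610 mm

71.0 mm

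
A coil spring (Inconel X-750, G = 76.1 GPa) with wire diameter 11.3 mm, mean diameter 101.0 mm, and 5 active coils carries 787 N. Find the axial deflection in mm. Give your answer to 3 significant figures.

k = Gd⁴/(8D³N_a) = (76.1×10³)(11.3⁴)/(8·101.0³·5) = 30.107 N/mm
δ = F/k = 787 / 30.107 = 26.14 mm

26.1 mm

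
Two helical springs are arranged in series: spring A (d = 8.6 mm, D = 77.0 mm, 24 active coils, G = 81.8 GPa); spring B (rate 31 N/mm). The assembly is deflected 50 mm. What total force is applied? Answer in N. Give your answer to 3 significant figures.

219 N

k_A = Gd⁴/(8D³N_a) = (81.8×10³)(8.6⁴)/(8·77.0³·24) = 5.1047 N/mm
Series: 1/k_eq = 1/5.1047 + 1/31 = 0.22815; k_eq = 4.383 N/mm
F = k_eq·δ = 4.383·50 = 219.15 N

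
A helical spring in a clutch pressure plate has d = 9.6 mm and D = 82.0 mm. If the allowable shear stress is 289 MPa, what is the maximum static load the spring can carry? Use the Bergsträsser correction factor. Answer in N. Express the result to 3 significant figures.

C = D/d = 82.0/9.6 = 8.5417
K_B = (4C+2)/(4C−3) = 36.167/31.167 = 1.1604
τ_max = K·8FD/(πd³) → F_max = τ_allow·πd³/(8DK)
F_max = 289·π·9.6³/(8·82.0·1.1604) = 8.0327e+05/761.24 = 1055.2 N

1060 N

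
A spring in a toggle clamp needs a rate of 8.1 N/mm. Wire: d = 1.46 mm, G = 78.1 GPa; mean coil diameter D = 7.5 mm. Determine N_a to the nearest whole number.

N_a = Gd⁴/(8D³k) = (78.1×10³ × 1.46⁴)/(8 × 7.5³ × 8.1)
    = 354864 / 27337.5 = 12.98 → 13 coils

13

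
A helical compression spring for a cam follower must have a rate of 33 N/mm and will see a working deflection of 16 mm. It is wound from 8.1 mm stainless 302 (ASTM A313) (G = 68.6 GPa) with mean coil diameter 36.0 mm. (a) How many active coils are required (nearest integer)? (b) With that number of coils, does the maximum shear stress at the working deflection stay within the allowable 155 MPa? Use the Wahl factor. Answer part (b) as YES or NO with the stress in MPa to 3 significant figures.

N_a = Gd⁴/(8D³k) = (68.6×10³)(8.1⁴)/(8·36.0³·33) = 23.97 → N_a = 24
Actual rate k = Gd⁴/(8D³·24) = 32.965 N/mm
Working load F = kδ = 32.965·16 = 527.44 N
C = 36.0/8.1 = 4.4444; K_W = (4C−1)/(4C−4)+0.615/C = 1.3561
τ_max = K_W·8FD/(πd³) = 1.3561·90.984 = 123.38 MPa
τ_max ≤ 155 MPa → acceptable

(a) 24 coils; (b) YES, τ_max = 123 MPa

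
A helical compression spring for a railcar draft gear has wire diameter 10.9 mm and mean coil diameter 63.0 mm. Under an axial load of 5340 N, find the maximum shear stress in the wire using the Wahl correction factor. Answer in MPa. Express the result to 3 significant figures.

Spring index C = D/d = 63.0/10.9 = 5.7798
K_W = (4C−1)/(4C−4) + 0.615/C = 22.119/19.119 + 0.1064 = 1.2633
τ₀ = 8FD/(πd³) = 8·5340·63.0/(π·10.9³) = 2.69136e+06/4068.5 = 661.52 MPa
τ_max = K·τ₀ = 1.2633 × 661.52 = 835.71 MPa

836 MPa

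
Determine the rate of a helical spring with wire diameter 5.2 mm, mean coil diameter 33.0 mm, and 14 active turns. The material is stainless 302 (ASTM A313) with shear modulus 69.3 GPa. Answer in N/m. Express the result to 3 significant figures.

12600 N/m

k = Gd⁴/(8D³N_a) = (69.3×10³ × 5.2⁴) / (8 × 33.0³ × 14)
  = 5.06695e+07 / 4.02494e+06 = 12.589 N/mm = 12589 N/m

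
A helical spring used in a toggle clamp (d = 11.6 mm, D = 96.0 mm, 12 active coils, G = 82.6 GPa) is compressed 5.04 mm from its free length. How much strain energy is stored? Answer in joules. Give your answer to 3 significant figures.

0.224 J

k = Gd⁴/(8D³N_a) = (82.6×10³)(11.6⁴)/(8·96.0³·12) = 17.609 N/mm
U = ½kδ² = 0.5 × 17.609 × 5.04² = 223.64 N·mm = 0.22364 J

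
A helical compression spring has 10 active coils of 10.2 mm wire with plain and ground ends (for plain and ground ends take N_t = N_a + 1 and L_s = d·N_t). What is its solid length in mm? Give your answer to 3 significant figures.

112 mm

plain and ground ends: N_t = N_a + 1 = 10 + 1 = 11
L_s = d·N_t = 10.2 × 11 = 112.2 mm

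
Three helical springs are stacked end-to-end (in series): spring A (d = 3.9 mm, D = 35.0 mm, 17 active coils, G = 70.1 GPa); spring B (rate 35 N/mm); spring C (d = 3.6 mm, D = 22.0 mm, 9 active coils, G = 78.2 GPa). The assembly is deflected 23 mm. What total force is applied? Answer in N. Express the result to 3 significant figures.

k_A = Gd⁴/(8D³N_a) = (70.1×10³)(3.9⁴)/(8·35.0³·17) = 2.7812 N/mm
k_C = Gd⁴/(8D³N_a) = (78.2×10³)(3.6⁴)/(8·22.0³·9) = 17.132 N/mm
Series: 1/k_eq = 1/2.7812 + 1/35 + 1/17.132 = 0.4465; k_eq = 2.2397 N/mm
F = k_eq·δ = 2.2397·23 = 51.512 N

51.5 N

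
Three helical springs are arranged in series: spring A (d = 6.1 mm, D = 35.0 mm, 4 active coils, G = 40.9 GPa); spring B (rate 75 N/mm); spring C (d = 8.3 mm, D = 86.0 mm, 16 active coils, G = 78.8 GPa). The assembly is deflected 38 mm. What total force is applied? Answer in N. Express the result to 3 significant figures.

149 N

k_A = Gd⁴/(8D³N_a) = (40.9×10³)(6.1⁴)/(8·35.0³·4) = 41.275 N/mm
k_C = Gd⁴/(8D³N_a) = (78.8×10³)(8.3⁴)/(8·86.0³·16) = 4.5934 N/mm
Series: 1/k_eq = 1/41.275 + 1/75 + 1/4.5934 = 0.25527; k_eq = 3.9175 N/mm
F = k_eq·δ = 3.9175·38 = 148.86 N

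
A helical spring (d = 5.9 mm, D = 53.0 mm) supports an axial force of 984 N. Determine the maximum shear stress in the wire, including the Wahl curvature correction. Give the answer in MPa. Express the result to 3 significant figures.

752 MPa

Spring index C = D/d = 53.0/5.9 = 8.9831
K_W = (4C−1)/(4C−4) + 0.615/C = 34.932/31.932 + 0.0685 = 1.1624
τ₀ = 8FD/(πd³) = 8·984·53.0/(π·5.9³) = 417216/645.22 = 646.63 MPa
τ_max = K·τ₀ = 1.1624 × 646.63 = 751.65 MPa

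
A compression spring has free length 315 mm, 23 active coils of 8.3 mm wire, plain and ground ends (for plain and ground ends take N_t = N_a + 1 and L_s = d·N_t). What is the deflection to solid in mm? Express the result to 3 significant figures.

116 mm

N_t = 24; L_s = 8.3·24 = 199.2 mm
δ_solid = L₀ − L_s = 315 − 199.2 = 115.8 mm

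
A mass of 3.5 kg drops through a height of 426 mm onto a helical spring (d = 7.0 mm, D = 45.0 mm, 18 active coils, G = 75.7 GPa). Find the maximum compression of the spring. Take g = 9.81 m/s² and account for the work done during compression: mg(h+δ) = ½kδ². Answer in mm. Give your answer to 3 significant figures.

48.5 mm

k = Gd⁴/(8D³N_a) = (75.7×10³)(7.0⁴)/(8·45.0³·18) = 13.851 N/mm
W = mg = 3.5 × 9.81 = 34.335 N
½kδ² − Wδ − Wh = 0 → δ = (W + √(W² + 2kWh))/k
δ = (34.335 + √(1178.9 + 405196))/13.851 = (34.335 + 637.48)/13.851 = 48.502 mm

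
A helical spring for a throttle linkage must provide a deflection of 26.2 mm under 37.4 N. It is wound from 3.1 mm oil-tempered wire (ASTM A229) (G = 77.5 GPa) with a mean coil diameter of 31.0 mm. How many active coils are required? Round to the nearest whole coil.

Required rate k = F/δ = 37.4/26.2 = 1.4275 N/mm
N_a = Gd⁴/(8D³k) = (77.5×10³ × 3.1⁴)/(8 × 31.0³ × 1.4275)
    = 7.15729e+06 / 340209 = 21.04 → 21 coils

21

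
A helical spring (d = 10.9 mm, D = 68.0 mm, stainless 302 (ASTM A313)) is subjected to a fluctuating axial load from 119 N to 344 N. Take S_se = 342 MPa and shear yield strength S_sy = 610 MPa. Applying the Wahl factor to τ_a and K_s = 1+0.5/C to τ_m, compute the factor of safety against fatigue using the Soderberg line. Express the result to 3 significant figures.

9.14

C = D/d = 68.0/10.9 = 6.2385; K_W = (4C−1)/(4C−4)+0.615/C = 1.2418; K_s = 1+0.5/C = 1.0801
F_a = (F_max−F_min)/2 = 112.5 N; F_m = (F_max+F_min)/2 = 231.5 N
τ_a = K_W·8F_aD/(πd³) = 1.2418 × 15.043 = 18.679 MPa
τ_m = K_s·8F_mD/(πd³) = 1.0801 × 30.954 = 33.435 MPa
Soderberg: 1/n_f = τ_a/S_se + τ_m/S_sy = 18.679/342 + 33.435/610 = 0.05462 + 0.05481 = 0.10943
n_f = 1/0.10943 = 9.138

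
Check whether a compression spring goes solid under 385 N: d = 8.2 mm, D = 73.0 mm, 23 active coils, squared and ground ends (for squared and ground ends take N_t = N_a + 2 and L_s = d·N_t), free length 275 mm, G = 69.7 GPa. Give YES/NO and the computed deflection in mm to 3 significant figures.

k = Gd⁴/(8D³N_a) = (69.7×10³)(8.2⁴)/(8·73.0³·23) = 4.4025 N/mm
N_t = 25; L_s = 8.2·25 = 205 mm; δ_solid = L₀ − L_s = 275 − 205 = 70 mm
δ = F/k = 385/4.4025 = 87.45 mm
δ ≥ δ_solid → spring goes solid

YES, δ = 87.4 mm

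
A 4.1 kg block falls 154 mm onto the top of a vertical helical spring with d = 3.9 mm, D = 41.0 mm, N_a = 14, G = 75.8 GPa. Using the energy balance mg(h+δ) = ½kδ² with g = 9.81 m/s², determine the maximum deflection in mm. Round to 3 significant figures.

93.6 mm

k = Gd⁴/(8D³N_a) = (75.8×10³)(3.9⁴)/(8·41.0³·14) = 2.2717 N/mm
W = mg = 4.1 × 9.81 = 40.221 N
½kδ² − Wδ − Wh = 0 → δ = (W + √(W² + 2kWh))/k
δ = (40.221 + √(1617.7 + 28142.4))/2.2717 = (40.221 + 172.51)/2.2717 = 93.643 mm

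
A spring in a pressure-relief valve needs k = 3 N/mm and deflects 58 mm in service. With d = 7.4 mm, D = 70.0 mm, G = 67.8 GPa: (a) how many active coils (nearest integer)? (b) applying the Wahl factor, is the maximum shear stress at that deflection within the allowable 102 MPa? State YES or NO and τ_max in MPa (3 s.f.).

(a) 25 coils; (b) YES, τ_max = 87.2 MPa

N_a = Gd⁴/(8D³k) = (67.8×10³)(7.4⁴)/(8·70.0³·3) = 24.7 → N_a = 25
Actual rate k = Gd⁴/(8D³·25) = 2.9637 N/mm
Working load F = kδ = 2.9637·58 = 171.89 N
C = 70.0/7.4 = 9.4595; K_W = (4C−1)/(4C−4)+0.615/C = 1.1537
τ_max = K_W·8FD/(πd³) = 1.1537·75.614 = 87.234 MPa
τ_max ≤ 102 MPa → acceptable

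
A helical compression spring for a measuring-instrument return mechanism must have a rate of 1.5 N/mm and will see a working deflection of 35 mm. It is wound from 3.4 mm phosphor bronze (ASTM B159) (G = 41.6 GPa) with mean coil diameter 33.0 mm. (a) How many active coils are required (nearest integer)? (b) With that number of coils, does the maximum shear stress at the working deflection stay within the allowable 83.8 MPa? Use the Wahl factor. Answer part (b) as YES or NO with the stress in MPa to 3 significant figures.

N_a = Gd⁴/(8D³k) = (41.6×10³)(3.4⁴)/(8·33.0³·1.5) = 12.89 → N_a = 13
Actual rate k = Gd⁴/(8D³·13) = 1.4874 N/mm
Working load F = kδ = 1.4874·35 = 52.06 N
C = 33.0/3.4 = 9.7059; K_W = (4C−1)/(4C−4)+0.615/C = 1.1495
τ_max = K_W·8FD/(πd³) = 1.1495·111.31 = 127.95 MPa
τ_max > 83.8 MPa → exceeds allowable

(a) 13 coils; (b) NO, τ_max = 128 MPa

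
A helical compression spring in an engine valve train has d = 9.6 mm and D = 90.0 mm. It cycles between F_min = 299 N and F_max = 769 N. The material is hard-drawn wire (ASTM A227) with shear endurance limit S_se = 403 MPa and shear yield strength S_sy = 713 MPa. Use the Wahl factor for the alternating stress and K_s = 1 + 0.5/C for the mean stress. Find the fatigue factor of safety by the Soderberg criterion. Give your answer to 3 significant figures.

C = D/d = 90.0/9.6 = 9.3750; K_W = (4C−1)/(4C−4)+0.615/C = 1.1552; K_s = 1+0.5/C = 1.0533
F_a = (F_max−F_min)/2 = 235 N; F_m = (F_max+F_min)/2 = 534 N
τ_a = K_W·8F_aD/(πd³) = 1.1552 × 60.875 = 70.32 MPa
τ_m = K_s·8F_mD/(πd³) = 1.0533 × 138.33 = 145.71 MPa
Soderberg: 1/n_f = τ_a/S_se + τ_m/S_sy = 70.32/403 + 145.71/713 = 0.17449 + 0.20436 = 0.37885
n_f = 1/0.37885 = 2.64

2.64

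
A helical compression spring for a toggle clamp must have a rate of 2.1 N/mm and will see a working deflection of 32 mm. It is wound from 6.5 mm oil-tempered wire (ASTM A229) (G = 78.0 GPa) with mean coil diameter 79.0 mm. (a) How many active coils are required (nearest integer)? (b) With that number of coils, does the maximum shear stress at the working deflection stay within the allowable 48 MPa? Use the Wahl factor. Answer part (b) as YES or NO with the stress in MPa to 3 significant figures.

N_a = Gd⁴/(8D³k) = (78.0×10³)(6.5⁴)/(8·79.0³·2.1) = 16.81 → N_a = 17
Actual rate k = Gd⁴/(8D³·17) = 2.0765 N/mm
Working load F = kδ = 2.0765·32 = 66.447 N
C = 79.0/6.5 = 12.1538; K_W = (4C−1)/(4C−4)+0.615/C = 1.1178
τ_max = K_W·8FD/(πd³) = 1.1178·48.675 = 54.411 MPa
τ_max > 48 MPa → exceeds allowable

(a) 17 coils; (b) NO, τ_max = 54.4 MPa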